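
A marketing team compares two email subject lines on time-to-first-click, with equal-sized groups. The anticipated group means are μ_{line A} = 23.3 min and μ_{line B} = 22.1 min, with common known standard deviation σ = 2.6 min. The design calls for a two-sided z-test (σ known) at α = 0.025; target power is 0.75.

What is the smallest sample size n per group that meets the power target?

n = 80 per group

Standardized effect: d = |μ_{line A} − μ_{line B}| / σ = |23.3 − 22.1| / 2.6 = 0.4615
Set Φ(δ − 2.241) = 0.75; then δ − 2.241 = Φ⁻¹(0.75) = 0.674, giving δ = 2.916.
(For δ > 0 the lower-tail rejection region contributes negligibly to power, so the one-term inversion is standard.)
δ = d·√(n/2) ⇒ n = 2(δ/d)² = 2 × (2.916 / 0.4615)² = 79.83.
Round up to the next whole unit.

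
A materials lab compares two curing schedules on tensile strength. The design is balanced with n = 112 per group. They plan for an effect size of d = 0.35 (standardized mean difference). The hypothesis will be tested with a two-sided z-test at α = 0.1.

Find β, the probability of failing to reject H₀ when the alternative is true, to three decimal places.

β ≈ 0.165

Noncentrality parameter: δ = d·√(n/2) = 0.35 × √(112/2) = 2.6192
Critical value for a two-sided test at α = 0.1: z_{α/2} = 1.645.
Power = Φ(δ − 1.645) + Φ(−δ − 1.645) = Φ(0.974) + Φ(-4.264) = 0.8350 + 0.0000 = 0.8351.
Type II error: β = 1 − power = 1 − 0.8351 = 0.1649.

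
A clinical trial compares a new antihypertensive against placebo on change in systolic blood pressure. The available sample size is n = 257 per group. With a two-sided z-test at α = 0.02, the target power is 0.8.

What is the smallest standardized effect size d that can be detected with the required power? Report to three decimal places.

d ≈ 0.279

Need Φ(δ − 2.326) = 0.8, so δ = 2.326 + 0.842 = 3.168.
(Lower-tail contribution to power is negligible for δ > 0.)
δ = d·√(n/2) ⇒ d = δ/√(n/2) = 3.168/√(257/2) = 0.2795.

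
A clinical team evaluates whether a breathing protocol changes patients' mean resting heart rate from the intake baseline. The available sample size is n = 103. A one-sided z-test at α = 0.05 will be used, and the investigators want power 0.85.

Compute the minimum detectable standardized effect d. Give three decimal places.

d ≈ 0.264

Required noncentrality: δ = z_{0.05} + z_{0.15} = 1.645 + 1.036 = 2.681.
δ = d·√n ⇒ d = δ/√n = 2.681/√103 = 0.2642.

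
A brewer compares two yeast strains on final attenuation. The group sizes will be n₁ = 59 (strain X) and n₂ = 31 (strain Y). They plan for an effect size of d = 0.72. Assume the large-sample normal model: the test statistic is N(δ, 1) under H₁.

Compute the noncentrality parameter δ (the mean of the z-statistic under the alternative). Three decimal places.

δ ≈ 3.246

δ = d / √(1/n₁ + 1/n₂) = 0.72 / √(1/59 + 1/31) = 3.2458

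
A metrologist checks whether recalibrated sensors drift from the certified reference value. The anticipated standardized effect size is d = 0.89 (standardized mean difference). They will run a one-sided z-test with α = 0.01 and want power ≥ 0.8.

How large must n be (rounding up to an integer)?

n = 13

For power 0.8 need Φ(δ − z_{0.01}) = 0.8, so δ = z_{0.01} + z_{0.20} = 2.326 + 0.842 = 3.168.
δ = d·√n ⇒ n = (δ/d)² = (3.168 / 0.89)² = 12.67.
Rounding up, n = 13.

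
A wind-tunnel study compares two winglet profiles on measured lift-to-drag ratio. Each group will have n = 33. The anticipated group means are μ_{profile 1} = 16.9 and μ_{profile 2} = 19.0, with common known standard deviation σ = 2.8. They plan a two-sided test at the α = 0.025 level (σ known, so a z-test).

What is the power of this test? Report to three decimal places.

Power ≈ 0.790

Standardized effect: d = |μ_{profile 1} − μ_{profile 2}| / σ = |16.9 − 19.0| / 2.8 = 0.7500
Noncentrality parameter: δ = d·√(n/2) = 0.7500 × √(33/2) = 3.0465
Critical value for a two-sided test at α = 0.025: z_{α/2} = 2.241.
Power = Φ(δ − 2.241) + Φ(−δ − 2.241) = Φ(0.805) + Φ(-5.288) = 0.7896 + 0.0000 = 0.7896.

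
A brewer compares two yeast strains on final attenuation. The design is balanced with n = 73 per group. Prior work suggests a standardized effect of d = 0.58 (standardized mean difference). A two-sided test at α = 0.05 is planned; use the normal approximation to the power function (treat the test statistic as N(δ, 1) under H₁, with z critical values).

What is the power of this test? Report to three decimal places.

Noncentrality parameter: δ = d·√(n/2) = 0.58 × √(73/2) = 3.5041
Critical value for a two-sided test at α = 0.05: z_{α/2} = 1.960.
Power = Φ(δ − 1.960) + Φ(−δ − 1.960) = Φ(1.544) + Φ(-5.464) = 0.9387 + 0.0000 = 0.9387.

Power ≈ 0.939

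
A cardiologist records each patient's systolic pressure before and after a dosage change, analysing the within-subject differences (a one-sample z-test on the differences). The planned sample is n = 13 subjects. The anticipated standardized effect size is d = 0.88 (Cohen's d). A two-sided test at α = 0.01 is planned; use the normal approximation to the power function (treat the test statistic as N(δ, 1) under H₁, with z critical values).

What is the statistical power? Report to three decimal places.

Power ≈ 0.725

Noncentrality parameter: δ = d·√n = 0.88 × √13 = 3.1729
Critical value for a two-sided test at α = 0.01: z_{α/2} = 2.576.
Power = Φ(δ − 2.576) + Φ(−δ − 2.576) = Φ(0.597) + Φ(-5.749) = 0.7248 + 0.0000 = 0.7248.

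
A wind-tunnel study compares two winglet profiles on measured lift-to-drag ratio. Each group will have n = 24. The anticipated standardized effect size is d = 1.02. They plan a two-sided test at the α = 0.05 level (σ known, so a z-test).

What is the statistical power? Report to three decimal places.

Noncentrality parameter: δ = d·√(n/2) = 1.02 × √(24/2) = 3.5334
Critical value for a two-sided test at α = 0.05: z_{α/2} = 1.960.
Power = Φ(δ − 1.960) + Φ(−δ − 1.960) = Φ(1.573) + Φ(-5.493) = 0.9422 + 0.0000 = 0.9422.

Power ≈ 0.942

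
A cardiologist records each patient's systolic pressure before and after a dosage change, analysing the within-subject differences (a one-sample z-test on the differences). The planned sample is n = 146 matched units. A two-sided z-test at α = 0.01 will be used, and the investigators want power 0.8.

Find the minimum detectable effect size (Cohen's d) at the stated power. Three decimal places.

d ≈ 0.283

Required noncentrality: δ = z_{0.005} + z_{0.20} = 2.576 + 0.842 = 3.417.
(The second rejection-region term Φ(−δ − z_{α/2}) is negligible and dropped.)
δ = d·√n ⇒ d = δ/√n = 3.417/√146 = 0.2828.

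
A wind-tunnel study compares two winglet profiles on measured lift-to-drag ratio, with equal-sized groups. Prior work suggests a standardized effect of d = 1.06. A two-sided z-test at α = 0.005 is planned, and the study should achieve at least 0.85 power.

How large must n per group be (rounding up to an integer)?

For power 0.85 need Φ(δ − z_{0.0025}) = 0.85, so δ = z_{0.0025} + z_{0.15} = 2.807 + 1.036 = 3.843.
(The Φ(−δ − z_{α/2}) term is vanishingly small for δ > 0 and is dropped in the standard sample-size formula.)
δ = d·√(n/2) ⇒ n = 2(δ/d)² = 2 × (3.843 / 1.06)² = 26.29.
Round up to the next whole unit.

n = 27 per group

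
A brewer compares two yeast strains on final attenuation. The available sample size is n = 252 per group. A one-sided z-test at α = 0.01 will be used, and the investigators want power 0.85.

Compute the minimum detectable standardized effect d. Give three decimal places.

Required noncentrality: δ = z_{0.01} + z_{0.15} = 2.326 + 1.036 = 3.363.
δ = d·√(n/2) ⇒ d = δ/√(n/2) = 3.363/√(252/2) = 0.2996.

d ≈ 0.300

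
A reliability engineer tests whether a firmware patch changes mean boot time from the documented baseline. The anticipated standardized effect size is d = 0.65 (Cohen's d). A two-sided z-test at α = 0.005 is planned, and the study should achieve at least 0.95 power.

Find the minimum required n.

n = 47

For power 0.95 need Φ(δ − z_{0.0025}) = 0.95, so δ = z_{0.0025} + z_{0.05} = 2.807 + 1.645 = 4.452.
(For δ > 0 the lower-tail rejection region contributes negligibly to power, so the one-term inversion is standard.)
δ = d·√n ⇒ n = (δ/d)² = (4.452 / 0.65)² = 46.91.
Round up to the next whole unit.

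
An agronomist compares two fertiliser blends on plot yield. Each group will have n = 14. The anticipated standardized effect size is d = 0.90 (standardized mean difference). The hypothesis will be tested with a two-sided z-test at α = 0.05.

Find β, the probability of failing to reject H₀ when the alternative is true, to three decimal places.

β ≈ 0.337

Noncentrality parameter: δ = d·√(n/2) = 0.90 × √(14/2) = 2.3812
Critical value for a two-sided test at α = 0.05: z_{α/2} = 1.960.
Power = Φ(δ − 1.960) + Φ(−δ − 1.960) = Φ(0.421) + Φ(-4.341) = 0.6632 + 0.0000 = 0.6632.
Type II error: β = 1 − power = 1 − 0.6632 = 0.3368.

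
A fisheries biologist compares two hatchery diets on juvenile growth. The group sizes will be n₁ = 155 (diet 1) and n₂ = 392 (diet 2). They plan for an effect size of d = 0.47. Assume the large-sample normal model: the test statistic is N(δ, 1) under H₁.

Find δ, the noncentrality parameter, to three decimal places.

δ ≈ 4.954

δ = d / √(1/n₁ + 1/n₂) = 0.47 / √(1/155 + 1/392) = 4.9535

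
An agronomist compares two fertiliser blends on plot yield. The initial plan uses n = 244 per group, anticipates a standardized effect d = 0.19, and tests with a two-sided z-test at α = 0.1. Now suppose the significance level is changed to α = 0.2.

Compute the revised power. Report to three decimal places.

Power ≈ 0.793

δ = d·√(n/2) = 0.19 × √(244/2) = 2.0986 (unchanged). New critical value: z_{0.1} = 1.282.
Revised power = Φ(δ − 1.282) + Φ(−δ − 1.282) = Φ(0.817) + Φ(-3.380) = 0.7931 + 0.0004 = 0.7934.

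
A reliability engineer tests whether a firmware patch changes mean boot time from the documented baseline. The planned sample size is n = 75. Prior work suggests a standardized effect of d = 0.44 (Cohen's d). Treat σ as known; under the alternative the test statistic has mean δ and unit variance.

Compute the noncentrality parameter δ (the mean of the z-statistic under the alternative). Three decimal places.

δ = d·√n = 0.44 × √75 = 3.8105

δ ≈ 3.811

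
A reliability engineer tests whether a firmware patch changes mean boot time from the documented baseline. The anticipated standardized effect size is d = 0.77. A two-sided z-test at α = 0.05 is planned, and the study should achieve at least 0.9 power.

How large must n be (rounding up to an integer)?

Set Φ(δ − 1.960) = 0.9; then δ − 1.960 = Φ⁻¹(0.9) = 1.282, giving δ = 3.242.
(Ignoring the negligible lower-tail rejection probability gives the usual closed-form inversion.)
δ = d·√n ⇒ n = (δ/d)² = (3.242 / 0.77)² = 17.72.
Round up to the next whole unit.

n = 18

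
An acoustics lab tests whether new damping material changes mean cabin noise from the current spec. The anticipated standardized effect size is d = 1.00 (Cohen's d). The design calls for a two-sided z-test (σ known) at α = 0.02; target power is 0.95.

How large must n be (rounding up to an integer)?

n = 16

For power 0.95 need Φ(δ − z_{0.01}) = 0.95, so δ = z_{0.01} + z_{0.05} = 2.326 + 1.645 = 3.971.
(The Φ(−δ − z_{α/2}) term is vanishingly small for δ > 0 and is dropped in the standard sample-size formula.)
δ = d·√n ⇒ n = (δ/d)² = (3.971 / 1.00)² = 15.77.
Rounding up, n = 16.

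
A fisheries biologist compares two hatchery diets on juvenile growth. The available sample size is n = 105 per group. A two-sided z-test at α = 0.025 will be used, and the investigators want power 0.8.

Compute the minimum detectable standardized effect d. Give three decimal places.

d ≈ 0.425

Required noncentrality: δ = z_{0.0125} + z_{0.20} = 2.241 + 0.842 = 3.083.
(Lower-tail contribution to power is negligible for δ > 0.)
δ = d·√(n/2) ⇒ d = δ/√(n/2) = 3.083/√(105/2) = 0.4255.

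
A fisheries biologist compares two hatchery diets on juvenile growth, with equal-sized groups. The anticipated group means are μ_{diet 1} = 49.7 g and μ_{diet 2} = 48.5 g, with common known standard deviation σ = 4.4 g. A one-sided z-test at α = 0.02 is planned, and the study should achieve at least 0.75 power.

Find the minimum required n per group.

n = 201 per group

Standardized effect: d = |μ_{diet 1} − μ_{diet 2}| / σ = |49.7 − 48.5| / 4.4 = 0.2727
Set Φ(δ − 2.054) = 0.75; then δ − 2.054 = Φ⁻¹(0.75) = 0.674, giving δ = 2.728.
δ = d·√(n/2) ⇒ n = 2(δ/d)² = 2 × (2.728 / 0.2727)² = 200.14.
Rounding up, n = 201 per group.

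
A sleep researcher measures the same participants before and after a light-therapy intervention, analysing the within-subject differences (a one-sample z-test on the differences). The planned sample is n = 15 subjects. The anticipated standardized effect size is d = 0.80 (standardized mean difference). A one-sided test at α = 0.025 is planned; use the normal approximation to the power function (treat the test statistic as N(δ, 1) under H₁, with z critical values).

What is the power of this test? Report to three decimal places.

Noncentrality parameter: δ = d·√n = 0.80 × √15 = 3.0984
One-sided α = 0.025 → critical value z_{0.025} = 1.960.
Power = Φ(δ − 1.960) = Φ(1.138) = 0.8725.

Power ≈ 0.873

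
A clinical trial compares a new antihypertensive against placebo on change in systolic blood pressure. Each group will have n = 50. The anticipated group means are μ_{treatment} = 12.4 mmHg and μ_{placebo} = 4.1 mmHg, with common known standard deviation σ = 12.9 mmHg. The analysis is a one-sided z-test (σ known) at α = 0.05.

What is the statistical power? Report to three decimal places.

Power ≈ 0.942

Standardized effect: d = |μ_{treatment} − μ_{placebo}| / σ = |12.4 − 4.1| / 12.9 = 0.6434
Noncentrality parameter: δ = d·√(n/2) = 0.6434 × √(50/2) = 3.2171
Critical value for a one-sided test at α = 0.05: z_α = 1.645.
Power = P(Z > 1.645 − δ) = Φ(1.572) = 0.9420.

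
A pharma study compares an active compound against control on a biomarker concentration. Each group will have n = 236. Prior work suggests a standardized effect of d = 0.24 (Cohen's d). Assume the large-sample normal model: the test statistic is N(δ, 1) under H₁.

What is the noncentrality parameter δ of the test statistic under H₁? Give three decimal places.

δ = d·√(n/2) = 0.24 × √(236/2) = 2.6071

δ ≈ 2.607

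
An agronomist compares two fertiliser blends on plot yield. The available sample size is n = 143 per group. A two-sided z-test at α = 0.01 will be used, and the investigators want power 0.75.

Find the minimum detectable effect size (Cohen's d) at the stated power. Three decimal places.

Need Φ(δ − 2.576) = 0.75, so δ = 2.576 + 0.674 = 3.250.
(The second rejection-region term Φ(−δ − z_{α/2}) is negligible and dropped.)
δ = d·√(n/2) ⇒ d = δ/√(n/2) = 3.250/√(143/2) = 0.3844.

d ≈ 0.384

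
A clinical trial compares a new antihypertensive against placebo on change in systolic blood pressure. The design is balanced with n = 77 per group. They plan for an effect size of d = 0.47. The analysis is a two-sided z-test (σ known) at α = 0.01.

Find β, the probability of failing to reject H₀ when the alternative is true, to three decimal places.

β ≈ 0.367

Noncentrality parameter: δ = d·√(n/2) = 0.47 × √(77/2) = 2.9163
Two-sided α = 0.01 → critical value z_{0.005} = 2.576.
Power = Φ(δ − 2.576) + Φ(−δ − 2.576) = Φ(0.340) + Φ(-5.492) = 0.6332 + 0.0000 = 0.6332.
Type II error: β = 1 − power = 1 − 0.6332 = 0.3668.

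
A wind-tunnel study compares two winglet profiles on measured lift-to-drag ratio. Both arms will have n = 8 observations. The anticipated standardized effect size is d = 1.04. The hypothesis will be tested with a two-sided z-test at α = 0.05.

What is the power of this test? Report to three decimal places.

Power ≈ 0.548

Noncentrality parameter: δ = d·√(n/2) = 1.04 × √(8/2) = 2.0800
Two-sided α = 0.05 → critical value z_{0.025} = 1.960.
Power = Φ(δ − 1.960) + Φ(−δ − 1.960) = Φ(0.120) + Φ(-4.040) = 0.5478 + 0.0000 = 0.5478.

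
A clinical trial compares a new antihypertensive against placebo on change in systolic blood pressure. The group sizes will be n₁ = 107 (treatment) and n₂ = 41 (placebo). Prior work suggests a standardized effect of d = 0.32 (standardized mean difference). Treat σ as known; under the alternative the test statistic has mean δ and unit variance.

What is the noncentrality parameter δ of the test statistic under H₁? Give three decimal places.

δ ≈ 1.742

δ = d / √(1/n₁ + 1/n₂) = 0.32 / √(1/107 + 1/41) = 1.7422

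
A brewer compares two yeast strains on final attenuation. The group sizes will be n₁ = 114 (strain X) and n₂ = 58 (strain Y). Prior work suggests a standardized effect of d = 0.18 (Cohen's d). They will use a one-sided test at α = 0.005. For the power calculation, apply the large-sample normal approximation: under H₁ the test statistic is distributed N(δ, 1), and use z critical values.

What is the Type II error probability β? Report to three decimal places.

β ≈ 0.928

Noncentrality parameter: δ = d / √(1/n₁ + 1/n₂) = 0.18 / √(1/114 + 1/58) = 1.1160
One-sided α = 0.005 → critical value z_{0.005} = 2.576.
Power = P(Z > 2.576 − δ) = Φ(-1.460) = 0.0722.
Type II error: β = 1 − power = 1 − 0.0722 = 0.9278.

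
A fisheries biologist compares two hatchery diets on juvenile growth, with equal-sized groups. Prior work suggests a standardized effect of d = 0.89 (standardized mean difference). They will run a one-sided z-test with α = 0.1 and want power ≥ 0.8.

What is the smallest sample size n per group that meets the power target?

n = 12 per group

Set Φ(δ − 1.282) = 0.8; then δ − 1.282 = Φ⁻¹(0.8) = 0.842, giving δ = 2.123.
δ = d·√(n/2) ⇒ n = 2(δ/d)² = 2 × (2.123 / 0.89)² = 11.38.
Rounding up, n = 12 per group.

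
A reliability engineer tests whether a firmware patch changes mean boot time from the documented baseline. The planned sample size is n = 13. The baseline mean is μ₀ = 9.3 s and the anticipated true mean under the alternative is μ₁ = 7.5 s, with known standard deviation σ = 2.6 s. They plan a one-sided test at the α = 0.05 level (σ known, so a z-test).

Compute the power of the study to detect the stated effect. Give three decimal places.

Power ≈ 0.803

Standardized effect: d = |μ₁ − μ₀| / σ = |7.5 − 9.3| / 2.6 = 0.6923
Noncentrality parameter: δ = d·√n = 0.6923 × √13 = 2.4962
Critical value for a one-sided test at α = 0.05: z_α = 1.645.
Power = Φ(δ − 1.645) = Φ(0.851) = 0.8027.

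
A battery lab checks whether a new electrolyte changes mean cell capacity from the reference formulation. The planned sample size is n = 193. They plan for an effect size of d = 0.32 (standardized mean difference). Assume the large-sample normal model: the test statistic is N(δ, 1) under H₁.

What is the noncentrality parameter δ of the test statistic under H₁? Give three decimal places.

δ = d·√n = 0.32 × √193 = 4.4456

δ ≈ 4.446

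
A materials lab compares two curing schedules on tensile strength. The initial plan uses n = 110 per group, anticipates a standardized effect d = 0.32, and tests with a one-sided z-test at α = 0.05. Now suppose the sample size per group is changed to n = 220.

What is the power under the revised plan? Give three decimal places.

With n = 220 per group: δ = d·√(n/2) = 0.32 × √(220/2) = 3.3562. Critical value z_{0.05} = 1.645.
Revised power = P(Z > 1.645 − δ) = Φ(1.711) = 0.9565.

Power ≈ 0.956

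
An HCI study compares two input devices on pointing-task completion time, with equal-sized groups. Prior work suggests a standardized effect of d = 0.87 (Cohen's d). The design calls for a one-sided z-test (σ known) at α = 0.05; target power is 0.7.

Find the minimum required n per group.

Set Φ(δ − 1.645) = 0.7; then δ − 1.645 = Φ⁻¹(0.7) = 0.524, giving δ = 2.169.
δ = d·√(n/2) ⇒ n = 2(δ/d)² = 2 × (2.169 / 0.87)² = 12.43.
Round up to the next whole unit.

n = 13 per group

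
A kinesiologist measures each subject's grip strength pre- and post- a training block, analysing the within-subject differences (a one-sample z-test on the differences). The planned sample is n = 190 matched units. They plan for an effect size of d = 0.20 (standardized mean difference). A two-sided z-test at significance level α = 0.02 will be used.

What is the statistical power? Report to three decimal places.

Power ≈ 0.667

Noncentrality parameter: δ = d·√n = 0.20 × √190 = 2.7568
Two-sided α = 0.02 → critical value z_{0.01} = 2.326.
Power = Φ(δ − 2.326) + Φ(−δ − 2.326) = Φ(0.430) + Φ(-5.083) = 0.6666 + 0.0000 = 0.6666.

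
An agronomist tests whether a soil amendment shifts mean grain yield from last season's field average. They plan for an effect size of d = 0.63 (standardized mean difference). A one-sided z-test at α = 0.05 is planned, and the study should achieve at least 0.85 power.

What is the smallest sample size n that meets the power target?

For power 0.85 need Φ(δ − z_{0.05}) = 0.85, so δ = z_{0.05} + z_{0.15} = 1.645 + 1.036 = 2.681.
δ = d·√n ⇒ n = (δ/d)² = (2.681 / 0.63)² = 18.11.
Rounding up, n = 19.

n = 19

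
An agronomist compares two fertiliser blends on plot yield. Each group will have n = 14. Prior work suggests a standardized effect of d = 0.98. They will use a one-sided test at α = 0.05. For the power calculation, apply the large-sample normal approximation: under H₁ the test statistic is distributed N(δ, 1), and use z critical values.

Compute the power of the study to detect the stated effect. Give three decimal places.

Noncentrality parameter: δ = d·√(n/2) = 0.98 × √(14/2) = 2.5928
Critical value for a one-sided test at α = 0.05: z_α = 1.645.
Power = Φ(δ − 1.645) = Φ(0.948) = 0.8284.

Power ≈ 0.828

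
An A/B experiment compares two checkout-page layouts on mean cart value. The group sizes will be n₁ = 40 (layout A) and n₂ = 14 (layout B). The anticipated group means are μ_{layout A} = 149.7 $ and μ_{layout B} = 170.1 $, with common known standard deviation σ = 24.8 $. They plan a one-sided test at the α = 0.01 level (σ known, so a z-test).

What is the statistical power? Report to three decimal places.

Power ≈ 0.627

Standardized effect: d = |μ_{layout A} − μ_{layout B}| / σ = |149.7 − 170.1| / 24.8 = 0.8226
Noncentrality parameter: δ = d / √(1/n₁ + 1/n₂) = 0.8226 / √(1/40 + 1/14) = 2.6490
Critical value for a one-sided test at α = 0.01: z_α = 2.326.
Power = Φ(δ − 2.326) = Φ(0.323) = 0.6265.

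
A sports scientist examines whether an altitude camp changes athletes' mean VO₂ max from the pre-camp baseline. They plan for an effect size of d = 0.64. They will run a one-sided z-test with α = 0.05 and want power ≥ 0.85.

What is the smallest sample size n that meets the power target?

n = 18

Set Φ(δ − 1.645) = 0.85; then δ − 1.645 = Φ⁻¹(0.85) = 1.036, giving δ = 2.681.
δ = d·√n ⇒ n = (δ/d)² = (2.681 / 0.64)² = 17.55.
Round up to the next whole unit.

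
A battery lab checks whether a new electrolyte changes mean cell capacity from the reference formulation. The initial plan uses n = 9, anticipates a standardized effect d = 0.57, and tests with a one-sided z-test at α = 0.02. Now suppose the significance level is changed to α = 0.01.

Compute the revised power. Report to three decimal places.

Power ≈ 0.269

δ = d·√n = 0.57 × √9 = 1.7100 (unchanged). New critical value: z_{0.01} = 2.326.
Revised power = P(Z > 2.326 − δ) = Φ(-0.616) = 0.2688.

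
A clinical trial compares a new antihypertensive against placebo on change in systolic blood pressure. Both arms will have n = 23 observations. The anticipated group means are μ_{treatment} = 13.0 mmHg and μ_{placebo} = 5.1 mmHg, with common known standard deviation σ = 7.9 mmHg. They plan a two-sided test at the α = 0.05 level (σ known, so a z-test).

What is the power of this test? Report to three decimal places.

Standardized effect: d = |μ_{treatment} − μ_{placebo}| / σ = |13.0 − 5.1| / 7.9 = 1.0000
Noncentrality parameter: δ = d·√(n/2) = 1.0000 × √(23/2) = 3.3912
Two-sided α = 0.05 → critical value z_{0.025} = 1.960.
Power = Φ(δ − 1.960) + Φ(−δ − 1.960) = Φ(1.431) + Φ(-5.351) = 0.9238 + 0.0000 = 0.9238.

Power ≈ 0.924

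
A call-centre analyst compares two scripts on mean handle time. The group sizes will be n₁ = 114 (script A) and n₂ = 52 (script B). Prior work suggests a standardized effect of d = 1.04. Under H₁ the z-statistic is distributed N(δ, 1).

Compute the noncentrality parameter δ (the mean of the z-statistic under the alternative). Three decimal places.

δ ≈ 6.215

The noncentrality parameter scales effect size by the design's sample-size factor: δ = d / √(1/n₁ + 1/n₂) = 1.04 / √(1/114 + 1/52) = 6.2149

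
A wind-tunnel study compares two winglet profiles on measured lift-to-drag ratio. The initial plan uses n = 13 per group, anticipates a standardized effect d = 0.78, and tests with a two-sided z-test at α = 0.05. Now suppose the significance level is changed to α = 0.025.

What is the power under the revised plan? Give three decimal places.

Power ≈ 0.400

δ = d·√(n/2) = 0.78 × √(13/2) = 1.9886 (unchanged). New critical value: z_{0.0125} = 2.241.
Revised power = Φ(δ − 2.241) + Φ(−δ − 2.241) = Φ(-0.253) + Φ(-4.230) = 0.4002 + 0.0000 = 0.4002.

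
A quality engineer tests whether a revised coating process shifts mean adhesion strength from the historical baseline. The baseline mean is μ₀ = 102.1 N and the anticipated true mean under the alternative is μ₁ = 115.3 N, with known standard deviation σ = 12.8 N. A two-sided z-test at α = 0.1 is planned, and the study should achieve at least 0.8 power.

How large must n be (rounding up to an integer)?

n = 6

Standardized effect: d = |μ₁ − μ₀| / σ = |115.3 − 102.1| / 12.8 = 1.0312
For power 0.8 need Φ(δ − z_{0.05}) = 0.8, so δ = z_{0.05} + z_{0.20} = 1.645 + 0.842 = 2.486.
(The Φ(−δ − z_{α/2}) term is vanishingly small for δ > 0 and is dropped in the standard sample-size formula.)
δ = d·√n ⇒ n = (δ/d)² = (2.486 / 1.0312)² = 5.81.
Round up to the next whole unit.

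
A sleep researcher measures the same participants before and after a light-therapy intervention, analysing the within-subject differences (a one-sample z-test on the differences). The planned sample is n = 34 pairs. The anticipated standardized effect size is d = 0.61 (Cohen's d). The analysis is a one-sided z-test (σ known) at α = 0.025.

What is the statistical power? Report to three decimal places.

Power ≈ 0.945

Noncentrality parameter: δ = d·√n = 0.61 × √34 = 3.5569
Critical value for a one-sided test at α = 0.025: z_α = 1.960.
Power = Φ(δ − 1.960) = Φ(1.597) = 0.9449.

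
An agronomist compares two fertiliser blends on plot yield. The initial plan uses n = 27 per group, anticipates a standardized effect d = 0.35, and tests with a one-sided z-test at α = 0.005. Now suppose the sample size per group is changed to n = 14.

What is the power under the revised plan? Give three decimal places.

With n = 14 per group: δ = d·√(n/2) = 0.35 × √(14/2) = 0.9260. Critical value z_{0.005} = 2.576.
Revised power = Φ(δ − 2.576) = Φ(-1.650) = 0.0495.

Power ≈ 0.049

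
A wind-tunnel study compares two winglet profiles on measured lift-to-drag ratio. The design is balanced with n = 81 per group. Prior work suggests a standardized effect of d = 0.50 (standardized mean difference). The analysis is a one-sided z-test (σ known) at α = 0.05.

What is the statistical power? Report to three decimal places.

Power ≈ 0.938

Noncentrality parameter: δ = d·√(n/2) = 0.50 × √(81/2) = 3.1820
Critical value for a one-sided test at α = 0.05: z_α = 1.645.
Power = P(Z > 1.645 − δ) = Φ(1.537) = 0.9379.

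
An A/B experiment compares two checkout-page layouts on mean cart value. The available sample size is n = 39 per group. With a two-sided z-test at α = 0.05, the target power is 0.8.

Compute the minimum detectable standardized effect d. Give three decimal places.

d ≈ 0.634

Need Φ(δ − 1.960) = 0.8, so δ = 1.960 + 0.842 = 2.802.
(The second rejection-region term Φ(−δ − z_{α/2}) is negligible and dropped.)
δ = d·√(n/2) ⇒ d = δ/√(n/2) = 2.802/√(39/2) = 0.6344.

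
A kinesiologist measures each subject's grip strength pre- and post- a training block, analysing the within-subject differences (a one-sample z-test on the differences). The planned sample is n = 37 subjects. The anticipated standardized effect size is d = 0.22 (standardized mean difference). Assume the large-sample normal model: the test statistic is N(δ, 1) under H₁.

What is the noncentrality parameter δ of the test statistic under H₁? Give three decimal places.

δ ≈ 1.338

δ = d·√n = 0.22 × √37 = 1.3382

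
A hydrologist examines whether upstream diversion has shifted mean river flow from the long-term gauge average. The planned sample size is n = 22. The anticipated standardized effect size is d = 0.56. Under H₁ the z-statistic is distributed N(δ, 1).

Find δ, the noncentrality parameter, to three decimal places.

The noncentrality parameter scales effect size by the design's sample-size factor: δ = d·√n = 0.56 × √22 = 2.6266

δ ≈ 2.627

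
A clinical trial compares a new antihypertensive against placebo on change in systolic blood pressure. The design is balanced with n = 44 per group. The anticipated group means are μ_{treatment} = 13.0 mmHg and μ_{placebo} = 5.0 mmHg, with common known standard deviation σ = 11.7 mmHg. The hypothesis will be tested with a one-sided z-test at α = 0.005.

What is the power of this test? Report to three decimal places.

Power ≈ 0.736

Standardized effect: d = |μ_{treatment} − μ_{placebo}| / σ = |13.0 − 5.0| / 11.7 = 0.6838
Noncentrality parameter: δ = d·√(n/2) = 0.6838 × √(44/2) = 3.2071
One-sided α = 0.005 → critical value z_{0.005} = 2.576.
Power = P(Z > 2.576 − δ) = Φ(0.631) = 0.7361.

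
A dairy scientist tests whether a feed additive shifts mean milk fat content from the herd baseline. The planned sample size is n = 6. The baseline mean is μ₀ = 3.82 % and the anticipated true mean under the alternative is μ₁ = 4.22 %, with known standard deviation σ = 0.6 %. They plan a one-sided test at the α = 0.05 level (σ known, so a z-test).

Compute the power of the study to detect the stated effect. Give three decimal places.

Standardized effect: d = |μ₁ − μ₀| / σ = |4.22 − 3.82| / 0.6 = 0.6667
Noncentrality parameter: δ = d·√n = 0.6667 × √6 = 1.6330
One-sided α = 0.05 → critical value z_{0.05} = 1.645.
Power = P(Z > 1.645 − δ) = Φ(-0.012) = 0.4953.

Power ≈ 0.495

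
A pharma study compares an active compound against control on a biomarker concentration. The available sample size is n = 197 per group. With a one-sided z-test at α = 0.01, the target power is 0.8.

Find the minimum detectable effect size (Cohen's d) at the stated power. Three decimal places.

Required noncentrality: δ = z_{0.01} + z_{0.20} = 2.326 + 0.842 = 3.168.
δ = d·√(n/2) ⇒ d = δ/√(n/2) = 3.168/√(197/2) = 0.3192.

d ≈ 0.319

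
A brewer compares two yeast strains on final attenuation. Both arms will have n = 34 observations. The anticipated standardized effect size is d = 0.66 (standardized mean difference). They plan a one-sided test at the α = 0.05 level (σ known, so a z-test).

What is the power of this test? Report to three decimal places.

Noncentrality parameter: λ = d·√(n/2) = 0.66 × √(34/2) = 2.7212
One-sided α = 0.05 → critical value z_{0.05} = 1.645.
Power = P(Z > 1.645 − λ) = Φ(1.076) = 0.8591.

Power ≈ 0.859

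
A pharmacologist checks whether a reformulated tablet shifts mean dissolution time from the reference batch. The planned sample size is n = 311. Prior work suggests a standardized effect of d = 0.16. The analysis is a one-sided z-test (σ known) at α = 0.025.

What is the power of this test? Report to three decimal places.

Noncentrality parameter: δ = d·√n = 0.16 × √311 = 2.8216
Critical value for a one-sided test at α = 0.025: z_α = 1.960.
Power = Φ(δ − 1.960) = Φ(0.862) = 0.8056.

Power ≈ 0.806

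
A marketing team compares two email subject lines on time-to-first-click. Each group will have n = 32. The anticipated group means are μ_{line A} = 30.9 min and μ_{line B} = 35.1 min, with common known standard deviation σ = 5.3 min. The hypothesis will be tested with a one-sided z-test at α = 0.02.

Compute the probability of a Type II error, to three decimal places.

Standardized effect: d = |μ_{line A} − μ_{line B}| / σ = |30.9 − 35.1| / 5.3 = 0.7925
Noncentrality parameter: δ = d·√(n/2) = 0.7925 × √(32/2) = 3.1698
One-sided α = 0.02 → critical value z_{0.02} = 2.054.
Power = P(Z > 2.054 − δ) = Φ(1.116) = 0.8678.
Type II error: β = 1 − power = 1 − 0.8678 = 0.1322.

β ≈ 0.132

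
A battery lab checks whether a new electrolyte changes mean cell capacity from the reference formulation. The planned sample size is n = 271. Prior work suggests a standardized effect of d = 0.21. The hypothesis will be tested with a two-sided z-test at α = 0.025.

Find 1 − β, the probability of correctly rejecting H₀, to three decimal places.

Noncentrality parameter: δ = d·√n = 0.21 × √271 = 3.4570
Critical value for a two-sided test at α = 0.025: z_{α/2} = 2.241.
Power = Φ(δ − 2.241) + Φ(−δ − 2.241) = Φ(1.216) + Φ(-5.698) = 0.8879 + 0.0000 = 0.8879.

Power ≈ 0.888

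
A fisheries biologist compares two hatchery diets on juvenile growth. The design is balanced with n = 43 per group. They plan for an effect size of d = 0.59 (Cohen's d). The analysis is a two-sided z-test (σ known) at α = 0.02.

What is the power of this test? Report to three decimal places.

Noncentrality parameter: δ = d·√(n/2) = 0.59 × √(43/2) = 2.7357
Two-sided α = 0.02 → critical value z_{0.01} = 2.326.
Power = Φ(δ − 2.326) + Φ(−δ − 2.326) = Φ(0.409) + Φ(-5.062) = 0.6589 + 0.0000 = 0.6589.

Power ≈ 0.659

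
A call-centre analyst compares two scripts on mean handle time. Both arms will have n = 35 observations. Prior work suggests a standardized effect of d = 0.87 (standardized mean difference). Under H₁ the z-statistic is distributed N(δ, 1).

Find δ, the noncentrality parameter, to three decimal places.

δ = d·√(n/2) = 0.87 × √(35/2) = 3.6395

δ ≈ 3.639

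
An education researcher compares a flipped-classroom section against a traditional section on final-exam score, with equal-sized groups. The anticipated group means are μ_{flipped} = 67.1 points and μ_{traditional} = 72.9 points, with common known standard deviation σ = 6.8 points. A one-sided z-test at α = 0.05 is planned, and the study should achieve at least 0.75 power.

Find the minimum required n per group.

n = 15 per group

Standardized effect: d = |μ_{flipped} − μ_{traditional}| / σ = |67.1 − 72.9| / 6.8 = 0.8529
For power 0.75 need Φ(δ − z_{0.05}) = 0.75, so δ = z_{0.05} + z_{0.25} = 1.645 + 0.674 = 2.319.
δ = d·√(n/2) ⇒ n = 2(δ/d)² = 2 × (2.319 / 0.8529)² = 14.79.
Rounding up, n = 15 per group.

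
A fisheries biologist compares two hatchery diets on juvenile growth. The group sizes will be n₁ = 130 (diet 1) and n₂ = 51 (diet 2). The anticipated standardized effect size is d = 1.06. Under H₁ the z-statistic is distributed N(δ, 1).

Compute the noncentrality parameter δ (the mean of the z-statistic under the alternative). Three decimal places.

δ = d / √(1/n₁ + 1/n₂) = 1.06 / √(1/130 + 1/51) = 6.4154

δ ≈ 6.415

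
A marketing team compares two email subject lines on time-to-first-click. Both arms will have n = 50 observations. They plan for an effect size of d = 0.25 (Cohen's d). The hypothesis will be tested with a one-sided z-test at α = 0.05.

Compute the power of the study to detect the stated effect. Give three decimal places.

Power ≈ 0.346

Noncentrality parameter: λ = d·√(n/2) = 0.25 × √(50/2) = 1.2500
Critical value for a one-sided test at α = 0.05: z_α = 1.645.
Power = P(Z > 1.645 − λ) = Φ(-0.395) = 0.3465.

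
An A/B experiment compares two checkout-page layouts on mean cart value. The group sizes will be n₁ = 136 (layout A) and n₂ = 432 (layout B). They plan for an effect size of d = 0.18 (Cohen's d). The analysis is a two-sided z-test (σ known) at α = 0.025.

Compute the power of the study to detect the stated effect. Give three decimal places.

Power ≈ 0.341

Noncentrality parameter: λ = d / √(1/n₁ + 1/n₂) = 0.18 / √(1/136 + 1/432) = 1.8307
Two-sided α = 0.025 → critical value z_{0.0125} = 2.241.
Power = Φ(λ − 2.241) + Φ(−λ − 2.241) = Φ(-0.411) + Φ(-4.072) = 0.3406 + 0.0000 = 0.3407.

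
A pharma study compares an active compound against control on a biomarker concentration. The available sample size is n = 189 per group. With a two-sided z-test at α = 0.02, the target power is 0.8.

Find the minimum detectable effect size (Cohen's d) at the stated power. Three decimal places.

Required noncentrality: δ = z_{0.01} + z_{0.20} = 2.326 + 0.842 = 3.168.
(Lower-tail contribution to power is negligible for δ > 0.)
δ = d·√(n/2) ⇒ d = δ/√(n/2) = 3.168/√(189/2) = 0.3259.

d ≈ 0.326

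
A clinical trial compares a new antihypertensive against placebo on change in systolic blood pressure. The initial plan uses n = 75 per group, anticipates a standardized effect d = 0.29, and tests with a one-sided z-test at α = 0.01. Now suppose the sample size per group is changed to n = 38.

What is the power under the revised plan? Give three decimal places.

Power ≈ 0.144

With n = 38 per group: δ = d·√(n/2) = 0.29 × √(38/2) = 1.2641. Critical value z_{0.01} = 2.326.
Revised power = P(Z > 2.326 − δ) = Φ(-1.062) = 0.1441.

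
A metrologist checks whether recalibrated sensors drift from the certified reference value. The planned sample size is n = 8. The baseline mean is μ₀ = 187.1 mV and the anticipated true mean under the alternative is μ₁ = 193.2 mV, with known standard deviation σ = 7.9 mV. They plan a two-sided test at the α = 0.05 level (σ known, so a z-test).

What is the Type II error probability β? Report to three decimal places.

Standardized effect: d = |μ₁ − μ₀| / σ = |193.2 − 187.1| / 7.9 = 0.7722
Noncentrality parameter: δ = d·√n = 0.7722 × √8 = 2.1840
Two-sided α = 0.05 → critical value z_{0.025} = 1.960.
Power = Φ(δ − 1.960) + Φ(−δ − 1.960) = Φ(0.224) + Φ(-4.144) = 0.5886 + 0.0000 = 0.5886.
Type II error: β = 1 − power = 1 − 0.5886 = 0.4114.

β ≈ 0.411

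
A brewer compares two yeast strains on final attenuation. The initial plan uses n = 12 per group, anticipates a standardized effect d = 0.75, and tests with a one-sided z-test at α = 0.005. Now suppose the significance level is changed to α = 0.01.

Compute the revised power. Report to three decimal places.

δ = d·√(n/2) = 0.75 × √(12/2) = 1.8371 (unchanged). New critical value: z_{0.01} = 2.326.
Revised power = Φ(δ − 2.326) = Φ(-0.489) = 0.3123.

Power ≈ 0.312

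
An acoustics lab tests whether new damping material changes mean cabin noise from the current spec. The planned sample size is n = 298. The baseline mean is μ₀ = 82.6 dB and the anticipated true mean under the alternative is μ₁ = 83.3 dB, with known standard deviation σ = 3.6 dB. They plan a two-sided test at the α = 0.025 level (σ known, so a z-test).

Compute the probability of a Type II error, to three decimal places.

β ≈ 0.132

Standardized effect: d = |μ₁ − μ₀| / σ = |83.3 − 82.6| / 3.6 = 0.1944
Noncentrality parameter: δ = d·√n = 0.1944 × √298 = 3.3566
Two-sided α = 0.025 → critical value z_{0.0125} = 2.241.
Power = Φ(δ − 2.241) + Φ(−δ − 2.241) = Φ(1.115) + Φ(-5.598) = 0.8676 + 0.0000 = 0.8676.
Type II error: β = 1 − power = 1 − 0.8676 = 0.1324.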